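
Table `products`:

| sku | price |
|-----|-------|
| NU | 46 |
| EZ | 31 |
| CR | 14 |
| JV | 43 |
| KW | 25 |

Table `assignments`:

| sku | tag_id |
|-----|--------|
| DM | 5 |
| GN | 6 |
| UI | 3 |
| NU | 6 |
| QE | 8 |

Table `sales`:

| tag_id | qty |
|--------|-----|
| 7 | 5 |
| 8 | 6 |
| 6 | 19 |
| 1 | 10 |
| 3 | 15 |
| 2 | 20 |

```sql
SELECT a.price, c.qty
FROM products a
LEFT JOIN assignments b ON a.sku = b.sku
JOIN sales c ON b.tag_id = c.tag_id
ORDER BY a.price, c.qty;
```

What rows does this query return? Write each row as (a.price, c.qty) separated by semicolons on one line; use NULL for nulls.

Evaluate left to right. First `products a LEFT JOIN assignments b` on sku: 5 row(s).
Then INNER JOIN `sales c` on tag_id: keep only rows whose b.tag_id appears in c.

(46, 19)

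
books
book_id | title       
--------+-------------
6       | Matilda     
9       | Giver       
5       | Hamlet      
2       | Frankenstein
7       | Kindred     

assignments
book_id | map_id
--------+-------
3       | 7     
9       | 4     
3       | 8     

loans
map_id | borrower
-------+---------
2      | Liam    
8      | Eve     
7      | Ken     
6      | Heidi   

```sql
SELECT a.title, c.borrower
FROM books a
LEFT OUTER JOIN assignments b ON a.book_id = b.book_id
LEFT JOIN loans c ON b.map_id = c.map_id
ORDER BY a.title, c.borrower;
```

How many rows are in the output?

Step 1 — a LEFT JOIN b on book_id → 5 row(s).
Then LEFT JOIN `loans c` on map_id: each of those 5 rows is kept; rows whose b.map_id has no match in c get NULL for c's columns.
Result: 5 row(s).

5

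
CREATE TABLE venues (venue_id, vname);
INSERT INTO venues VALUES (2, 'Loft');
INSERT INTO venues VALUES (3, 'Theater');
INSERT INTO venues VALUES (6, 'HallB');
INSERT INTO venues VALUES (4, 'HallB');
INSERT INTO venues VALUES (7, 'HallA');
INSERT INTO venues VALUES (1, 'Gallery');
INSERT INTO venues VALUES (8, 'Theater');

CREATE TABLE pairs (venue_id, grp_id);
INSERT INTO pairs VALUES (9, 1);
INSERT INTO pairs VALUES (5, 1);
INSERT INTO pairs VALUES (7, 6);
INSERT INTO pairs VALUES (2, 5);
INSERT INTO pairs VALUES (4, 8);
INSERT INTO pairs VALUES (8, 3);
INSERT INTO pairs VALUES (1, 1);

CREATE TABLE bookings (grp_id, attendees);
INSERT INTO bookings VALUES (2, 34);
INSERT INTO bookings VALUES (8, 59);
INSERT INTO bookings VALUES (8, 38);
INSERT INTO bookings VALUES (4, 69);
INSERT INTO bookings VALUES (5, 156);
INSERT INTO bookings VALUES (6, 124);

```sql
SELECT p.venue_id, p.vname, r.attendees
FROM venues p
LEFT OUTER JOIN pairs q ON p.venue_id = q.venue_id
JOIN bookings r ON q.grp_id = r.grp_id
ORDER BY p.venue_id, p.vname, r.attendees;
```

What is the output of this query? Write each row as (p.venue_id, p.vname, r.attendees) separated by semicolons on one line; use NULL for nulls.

Evaluate left to right. First `venues p LEFT JOIN pairs q` on venue_id: 7 row(s).
Then INNER JOIN `bookings r` on grp_id: keep only rows whose q.grp_id appears in r.

(2, Loft, 156); (4, HallB, 38); (4, HallB, 59); (7, HallA, 124)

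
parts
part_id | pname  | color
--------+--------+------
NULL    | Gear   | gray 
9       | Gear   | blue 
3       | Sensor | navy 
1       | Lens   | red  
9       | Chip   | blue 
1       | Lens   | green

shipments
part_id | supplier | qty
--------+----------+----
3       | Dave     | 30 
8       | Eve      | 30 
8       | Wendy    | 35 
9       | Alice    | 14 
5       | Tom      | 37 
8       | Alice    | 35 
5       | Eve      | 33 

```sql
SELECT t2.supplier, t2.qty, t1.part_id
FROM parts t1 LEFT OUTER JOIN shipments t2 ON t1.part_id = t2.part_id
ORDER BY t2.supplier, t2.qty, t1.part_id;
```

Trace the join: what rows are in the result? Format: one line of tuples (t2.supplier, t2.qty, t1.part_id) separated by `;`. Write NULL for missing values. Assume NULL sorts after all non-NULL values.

LEFT JOIN keeps every row from `parts`; unmatched rows get NULL for `shipments`'s columns.
Matching on t1.part_id = t2.part_id. A NULL in a compared column never satisfies the condition.
Matched pairs: 3; unmatched t1 rows kept: 3.

(Alice, 14, 9); (Alice, 14, 9); (Dave, 30, 3); (NULL, NULL, 1); (NULL, NULL, 1); (NULL, NULL, NULL)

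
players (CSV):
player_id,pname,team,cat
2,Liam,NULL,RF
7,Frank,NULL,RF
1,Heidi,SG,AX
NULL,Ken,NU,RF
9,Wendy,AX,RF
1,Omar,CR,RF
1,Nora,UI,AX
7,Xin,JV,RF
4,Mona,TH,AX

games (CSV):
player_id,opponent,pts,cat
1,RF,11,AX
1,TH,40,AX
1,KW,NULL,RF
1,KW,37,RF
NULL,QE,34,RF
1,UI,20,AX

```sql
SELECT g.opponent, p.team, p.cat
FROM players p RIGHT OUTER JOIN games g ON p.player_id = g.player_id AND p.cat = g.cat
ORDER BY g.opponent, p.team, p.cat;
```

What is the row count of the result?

9

RIGHT JOIN keeps every row from `games`; unmatched rows get NULL for `players`'s columns.
Matching on p.player_id = g.player_id AND p.cat = g.cat. A NULL in a compared column never satisfies the condition.
Matched pairs: 8; unmatched g rows kept: 1.
Total: 8 matched + 1 padded = 9 rows.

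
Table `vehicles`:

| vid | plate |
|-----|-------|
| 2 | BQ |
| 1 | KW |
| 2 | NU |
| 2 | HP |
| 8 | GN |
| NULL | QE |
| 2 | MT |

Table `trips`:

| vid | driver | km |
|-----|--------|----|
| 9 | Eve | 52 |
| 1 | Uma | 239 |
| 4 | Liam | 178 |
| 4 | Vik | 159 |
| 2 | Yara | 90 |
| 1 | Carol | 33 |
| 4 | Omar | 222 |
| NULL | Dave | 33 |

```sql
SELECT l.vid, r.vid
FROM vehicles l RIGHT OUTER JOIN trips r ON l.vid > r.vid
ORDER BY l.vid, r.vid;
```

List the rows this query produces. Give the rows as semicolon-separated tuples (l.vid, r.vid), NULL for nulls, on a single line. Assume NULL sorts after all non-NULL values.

(2, 1); (2, 1); (2, 1); (2, 1); (2, 1); (2, 1); (2, 1); (2, 1); (8, 1); (8, 1); (8, 2); (8, 4); (8, 4); (8, 4); (NULL, 9); (NULL, NULL)

RIGHT JOIN keeps every row from `trips`; unmatched rows get NULL for `vehicles`'s columns.
Matching on l.vid > r.vid. A NULL in a compared column never satisfies the condition.
- l[0] vid=2 → 2 match(es) in r → 2 row(s).
- l[1] vid=1 → no match.
- l[2] vid=2 → 2 match(es) in r → 2 row(s).
- l[3] vid=2 → 2 match(es) in r → 2 row(s).
- l[4] vid=8 → 6 match(es) in r → 6 row(s).
- l[5] vid=NULL → no match.
- l[6] vid=2 → 2 match(es) in r → 2 row(s).
- 2 r row(s) had no l match → kept, l columns NULL.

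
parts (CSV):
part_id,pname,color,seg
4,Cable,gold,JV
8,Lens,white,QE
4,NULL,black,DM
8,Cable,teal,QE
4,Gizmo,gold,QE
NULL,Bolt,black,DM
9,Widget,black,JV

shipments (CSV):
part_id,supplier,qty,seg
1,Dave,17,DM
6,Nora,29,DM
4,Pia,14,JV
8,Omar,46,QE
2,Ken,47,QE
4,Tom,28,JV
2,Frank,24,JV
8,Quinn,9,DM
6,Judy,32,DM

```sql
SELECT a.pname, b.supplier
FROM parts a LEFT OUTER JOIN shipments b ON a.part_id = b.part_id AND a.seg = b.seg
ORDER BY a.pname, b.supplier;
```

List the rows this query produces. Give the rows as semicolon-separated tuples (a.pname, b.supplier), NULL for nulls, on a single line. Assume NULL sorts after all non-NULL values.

(Bolt, NULL); (Cable, Omar); (Cable, Pia); (Cable, Tom); (Gizmo, NULL); (Lens, Omar); (Widget, NULL); (NULL, NULL)

LEFT JOIN keeps every row from `parts`; unmatched rows get NULL for `shipments`'s columns.
Matching on a.part_id = b.part_id AND a.seg = b.seg. A NULL in a compared column never satisfies the condition.
- a[0] part_id=4, seg=JV → 2 match(es) in b → 2 row(s).
- a[1] part_id=8, seg=QE → 1 match(es) in b → 1 row(s).
- a[2] part_id=4, seg=DM → no match; kept with NULLs on the b side.
- a[3] part_id=8, seg=QE → 1 match(es) in b → 1 row(s).
- a[4] part_id=4, seg=QE → no match; kept with NULLs on the b side.
- a[5] part_id=NULL, seg=DM → no match; kept with NULLs on the b side.
- a[6] part_id=9, seg=JV → no match; kept with NULLs on the b side.
After projecting and ordering:
a.pname | b.supplier
Bolt | NULL
Cable | Omar
Cable | Pia
Cable | Tom
Gizmo | NULL
Lens | Omar
Widget | NULL
NULL | NULL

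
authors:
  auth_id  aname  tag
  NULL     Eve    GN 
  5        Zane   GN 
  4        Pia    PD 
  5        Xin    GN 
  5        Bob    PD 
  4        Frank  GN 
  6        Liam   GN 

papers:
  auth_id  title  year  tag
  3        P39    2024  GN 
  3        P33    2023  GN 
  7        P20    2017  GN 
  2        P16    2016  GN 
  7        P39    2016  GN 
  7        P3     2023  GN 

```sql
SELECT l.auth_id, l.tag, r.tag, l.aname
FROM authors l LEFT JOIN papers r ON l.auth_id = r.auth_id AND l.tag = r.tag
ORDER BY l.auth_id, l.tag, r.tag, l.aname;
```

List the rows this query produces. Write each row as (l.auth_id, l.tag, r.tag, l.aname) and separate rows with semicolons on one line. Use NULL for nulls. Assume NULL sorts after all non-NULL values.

LEFT JOIN keeps every row from `authors`; unmatched rows get NULL for `papers`'s columns.
Matching on l.auth_id = r.auth_id AND l.tag = r.tag. A NULL in a compared column never satisfies the condition.
- auth_id=NULL, tag=GN: no r row matches, row kept with r columns NULL.
- auth_id=5, tag=GN: no r row matches, row kept with r columns NULL.
- auth_id=4, tag=PD: no r row matches, row kept with r columns NULL.
- auth_id=5, tag=GN: no r row matches, row kept with r columns NULL.
- auth_id=5, tag=PD: no r row matches, row kept with r columns NULL.
- auth_id=4, tag=GN: no r row matches, row kept with r columns NULL.
- auth_id=6, tag=GN: no r row matches, row kept with r columns NULL.
After projecting and ordering:
l.auth_id | l.tag | r.tag | l.aname
4 | GN | NULL | Frank
4 | PD | NULL | Pia
5 | GN | NULL | Xin
5 | GN | NULL | Zane
5 | PD | NULL | Bob
6 | GN | NULL | Liam
NULL | GN | NULL | Eve

(4, GN, NULL, Frank); (4, PD, NULL, Pia); (5, GN, NULL, Xin); (5, GN, NULL, Zane); (5, PD, NULL, Bob); (6, GN, NULL, Liam); (NULL, GN, NULL, Eve)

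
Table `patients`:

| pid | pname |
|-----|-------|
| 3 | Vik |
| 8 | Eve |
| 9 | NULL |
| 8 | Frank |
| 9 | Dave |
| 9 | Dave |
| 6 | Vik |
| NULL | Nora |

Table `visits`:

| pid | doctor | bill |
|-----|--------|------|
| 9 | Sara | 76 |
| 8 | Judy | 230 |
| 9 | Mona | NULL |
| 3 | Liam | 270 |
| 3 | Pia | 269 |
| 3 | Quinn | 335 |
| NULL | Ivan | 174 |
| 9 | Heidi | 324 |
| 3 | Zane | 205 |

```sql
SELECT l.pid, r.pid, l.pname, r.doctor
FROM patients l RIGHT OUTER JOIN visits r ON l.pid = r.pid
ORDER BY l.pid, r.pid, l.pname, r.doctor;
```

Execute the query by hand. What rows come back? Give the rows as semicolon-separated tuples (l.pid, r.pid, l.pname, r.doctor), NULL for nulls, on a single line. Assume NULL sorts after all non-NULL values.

(3, 3, Vik, Liam); (3, 3, Vik, Pia); (3, 3, Vik, Quinn); (3, 3, Vik, Zane); (8, 8, Eve, Judy); (8, 8, Frank, Judy); (9, 9, Dave, Heidi); (9, 9, Dave, Heidi); (9, 9, Dave, Mona); (9, 9, Dave, Mona); (9, 9, Dave, Sara); (9, 9, Dave, Sara); (9, 9, NULL, Heidi); (9, 9, NULL, Mona); (9, 9, NULL, Sara); (NULL, NULL, NULL, Ivan)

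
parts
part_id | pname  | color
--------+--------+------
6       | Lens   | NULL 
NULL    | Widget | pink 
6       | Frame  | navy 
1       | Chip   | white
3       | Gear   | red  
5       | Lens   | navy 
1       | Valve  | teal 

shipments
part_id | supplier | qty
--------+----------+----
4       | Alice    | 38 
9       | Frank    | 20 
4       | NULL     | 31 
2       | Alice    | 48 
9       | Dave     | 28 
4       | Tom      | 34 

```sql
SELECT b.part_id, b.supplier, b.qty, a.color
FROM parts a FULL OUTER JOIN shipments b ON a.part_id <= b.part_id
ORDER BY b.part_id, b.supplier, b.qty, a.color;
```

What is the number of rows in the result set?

24

FULL OUTER JOIN keeps every row from both sides; unmatched rows get NULL for the other side's columns.
Matching on a.part_id <= b.part_id. A NULL in a compared column never satisfies the condition.
- a[0] part_id=6 → 2 match(es) in b → 2 row(s).
- a[1] part_id=NULL → no match; kept with NULLs on the b side.
- a[2] part_id=6 → 2 match(es) in b → 2 row(s).
- a[3] part_id=1 → 6 match(es) in b → 6 row(s).
- a[4] part_id=3 → 5 match(es) in b → 5 row(s).
- a[5] part_id=5 → 2 match(es) in b → 2 row(s).
- a[6] part_id=1 → 6 match(es) in b → 6 row(s).
Total: 23 matched + 1 padded = 24 rows.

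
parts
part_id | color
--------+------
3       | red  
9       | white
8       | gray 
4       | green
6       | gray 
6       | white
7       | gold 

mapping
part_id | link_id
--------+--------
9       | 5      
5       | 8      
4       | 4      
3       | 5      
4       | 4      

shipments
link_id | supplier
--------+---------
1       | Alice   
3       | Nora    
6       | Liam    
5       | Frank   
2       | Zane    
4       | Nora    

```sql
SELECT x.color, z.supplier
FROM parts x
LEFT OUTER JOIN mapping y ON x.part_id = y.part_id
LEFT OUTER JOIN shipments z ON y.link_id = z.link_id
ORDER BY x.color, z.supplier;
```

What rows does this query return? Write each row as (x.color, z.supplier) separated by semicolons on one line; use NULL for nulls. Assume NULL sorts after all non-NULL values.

(gold, NULL); (gray, NULL); (gray, NULL); (green, Nora); (green, Nora); (red, Frank); (white, Frank); (white, NULL)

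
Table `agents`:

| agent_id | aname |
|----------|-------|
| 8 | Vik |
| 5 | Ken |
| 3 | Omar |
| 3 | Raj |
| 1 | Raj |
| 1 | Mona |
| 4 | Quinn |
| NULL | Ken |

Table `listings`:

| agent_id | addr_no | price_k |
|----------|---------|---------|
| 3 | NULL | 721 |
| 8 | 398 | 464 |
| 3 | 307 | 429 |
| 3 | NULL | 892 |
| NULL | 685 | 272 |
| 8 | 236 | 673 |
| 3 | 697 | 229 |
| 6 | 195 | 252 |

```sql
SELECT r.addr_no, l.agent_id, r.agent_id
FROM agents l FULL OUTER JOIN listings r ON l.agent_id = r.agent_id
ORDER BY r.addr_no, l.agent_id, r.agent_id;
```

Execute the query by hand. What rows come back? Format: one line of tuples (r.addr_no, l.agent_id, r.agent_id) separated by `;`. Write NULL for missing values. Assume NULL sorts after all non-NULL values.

(195, NULL, 6); (236, 8, 8); (307, 3, 3); (307, 3, 3); (398, 8, 8); (685, NULL, NULL); (697, 3, 3); (697, 3, 3); (NULL, 1, NULL); (NULL, 1, NULL); (NULL, 3, 3); (NULL, 3, 3); (NULL, 3, 3); (NULL, 3, 3); (NULL, 4, NULL); (NULL, 5, NULL); (NULL, NULL, NULL)

FULL OUTER JOIN keeps every row from both sides; unmatched rows get NULL for the other side's columns.
Matching on l.agent_id = r.agent_id. A NULL in a compared column never satisfies the condition.
- l[0] agent_id=8 → 2 match(es) in r → 2 row(s).
- l[1] agent_id=5 → no match; kept with NULLs on the r side.
- l[2] agent_id=3 → 4 match(es) in r → 4 row(s).
- l[3] agent_id=3 → 4 match(es) in r → 4 row(s).
- l[4] agent_id=1 → no match; kept with NULLs on the r side.
- l[5] agent_id=1 → no match; kept with NULLs on the r side.
- l[6] agent_id=4 → no match; kept with NULLs on the r side.
- l[7] agent_id=NULL → no match; kept with NULLs on the r side.
- plus 2 unmatched r row(s), each kept with NULL l columns.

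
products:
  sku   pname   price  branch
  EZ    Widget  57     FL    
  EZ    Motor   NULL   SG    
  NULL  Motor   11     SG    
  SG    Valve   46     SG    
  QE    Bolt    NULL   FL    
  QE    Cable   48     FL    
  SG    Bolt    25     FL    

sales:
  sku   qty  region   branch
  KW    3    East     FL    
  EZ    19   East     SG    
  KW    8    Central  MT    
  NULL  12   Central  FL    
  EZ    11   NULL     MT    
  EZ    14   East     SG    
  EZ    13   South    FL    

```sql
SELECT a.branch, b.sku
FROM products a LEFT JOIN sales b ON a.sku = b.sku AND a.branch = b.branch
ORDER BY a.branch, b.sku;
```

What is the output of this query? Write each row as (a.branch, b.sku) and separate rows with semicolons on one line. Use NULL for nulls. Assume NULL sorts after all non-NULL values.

(FL, EZ); (FL, NULL); (FL, NULL); (FL, NULL); (SG, EZ); (SG, EZ); (SG, NULL); (SG, NULL)

LEFT JOIN keeps every row from `products`; unmatched rows get NULL for `sales`'s columns.
Matching on a.sku = b.sku AND a.branch = b.branch. A NULL in a compared column never satisfies the condition.
- a row (sku=EZ, branch=FL): matches 1 b row(s) → 1 output row(s).
- a row (sku=EZ, branch=SG): matches 2 b row(s) → 2 output row(s).
- a row (sku=NULL, branch=SG): no match → kept, b columns NULL.
- a row (sku=SG, branch=SG): no match → kept, b columns NULL.
- a row (sku=QE, branch=FL): no match → kept, b columns NULL.
- a row (sku=QE, branch=FL): no match → kept, b columns NULL.
- a row (sku=SG, branch=FL): no match → kept, b columns NULL.
After projecting and ordering:
a.branch | b.sku
FL | EZ
FL | NULL
FL | NULL
FL | NULL
SG | EZ
SG | EZ
SG | NULL
SG | NULL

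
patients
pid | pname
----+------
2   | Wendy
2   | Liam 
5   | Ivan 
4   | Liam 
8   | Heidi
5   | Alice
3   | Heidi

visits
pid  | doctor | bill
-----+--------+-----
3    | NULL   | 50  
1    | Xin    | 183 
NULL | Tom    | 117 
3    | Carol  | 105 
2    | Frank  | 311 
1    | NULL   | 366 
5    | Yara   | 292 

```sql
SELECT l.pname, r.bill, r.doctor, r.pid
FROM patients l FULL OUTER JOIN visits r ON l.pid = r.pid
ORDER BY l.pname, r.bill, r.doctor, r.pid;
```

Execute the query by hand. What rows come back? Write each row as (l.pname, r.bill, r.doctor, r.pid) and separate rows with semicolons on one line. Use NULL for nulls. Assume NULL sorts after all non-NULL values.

(Alice, 292, Yara, 5); (Heidi, 50, NULL, 3); (Heidi, 105, Carol, 3); (Heidi, NULL, NULL, NULL); (Ivan, 292, Yara, 5); (Liam, 311, Frank, 2); (Liam, NULL, NULL, NULL); (Wendy, 311, Frank, 2); (NULL, 117, Tom, NULL); (NULL, 183, Xin, 1); (NULL, 366, NULL, 1)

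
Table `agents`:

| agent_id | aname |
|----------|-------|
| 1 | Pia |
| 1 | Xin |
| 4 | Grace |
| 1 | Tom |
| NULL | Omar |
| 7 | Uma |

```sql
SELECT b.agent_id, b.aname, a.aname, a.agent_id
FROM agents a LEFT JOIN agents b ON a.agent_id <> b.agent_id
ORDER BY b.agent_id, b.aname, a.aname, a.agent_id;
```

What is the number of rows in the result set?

LEFT JOIN keeps every row from `agents a`; unmatched rows get NULL for `agents b`'s columns.
Matching on a.agent_id <> b.agent_id. A NULL in a compared column never satisfies the condition.
- agent_id=1: 2 matching b row(s), so 2 row(s) emitted.
- agent_id=1: 2 matching b row(s), so 2 row(s) emitted.
- agent_id=4: 4 matching b row(s), so 4 row(s) emitted.
- agent_id=1: 2 matching b row(s), so 2 row(s) emitted.
- agent_id=NULL: no b row matches, row kept with b columns NULL.
- agent_id=7: 4 matching b row(s), so 4 row(s) emitted.
Total: 14 matched + 1 padded = 15 rows.

15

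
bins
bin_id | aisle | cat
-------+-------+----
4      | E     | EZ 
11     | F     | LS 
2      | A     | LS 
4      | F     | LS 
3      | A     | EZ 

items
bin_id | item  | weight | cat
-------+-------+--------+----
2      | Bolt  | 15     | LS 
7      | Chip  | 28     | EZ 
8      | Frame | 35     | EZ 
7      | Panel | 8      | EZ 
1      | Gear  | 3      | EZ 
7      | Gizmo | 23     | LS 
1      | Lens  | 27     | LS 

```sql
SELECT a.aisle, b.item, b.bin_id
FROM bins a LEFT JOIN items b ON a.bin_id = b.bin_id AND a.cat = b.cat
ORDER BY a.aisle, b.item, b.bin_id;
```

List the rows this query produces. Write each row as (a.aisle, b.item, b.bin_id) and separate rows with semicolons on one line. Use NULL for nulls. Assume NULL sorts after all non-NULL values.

(A, Bolt, 2); (A, NULL, NULL); (E, NULL, NULL); (F, NULL, NULL); (F, NULL, NULL)

LEFT JOIN keeps every row from `bins`; unmatched rows get NULL for `items`'s columns.
Matching on a.bin_id = b.bin_id AND a.cat = b.cat.
- a[0] bin_id=4, cat=EZ → no match; kept with NULLs on the b side.
- a[1] bin_id=11, cat=LS → no match; kept with NULLs on the b side.
- a[2] bin_id=2, cat=LS → 1 match(es) in b → 1 row(s).
- a[3] bin_id=4, cat=LS → no match; kept with NULLs on the b side.
- a[4] bin_id=3, cat=EZ → no match; kept with NULLs on the b side.
After projecting and ordering:
a.aisle | b.item | b.bin_id
A | Bolt | 2
A | NULL | NULL
E | NULL | NULL
F | NULL | NULL
F | NULL | NULL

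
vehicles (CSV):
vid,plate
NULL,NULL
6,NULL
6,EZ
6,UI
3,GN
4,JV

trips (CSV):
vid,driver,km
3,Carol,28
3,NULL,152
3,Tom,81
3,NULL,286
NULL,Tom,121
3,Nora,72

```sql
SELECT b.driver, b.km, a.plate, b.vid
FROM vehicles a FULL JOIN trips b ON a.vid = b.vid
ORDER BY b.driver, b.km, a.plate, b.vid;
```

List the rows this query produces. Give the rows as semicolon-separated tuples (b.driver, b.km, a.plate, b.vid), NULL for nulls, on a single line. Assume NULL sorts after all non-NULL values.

FULL OUTER JOIN keeps every row from both sides; unmatched rows get NULL for the other side's columns.
Matching on a.vid = b.vid. A NULL in a compared column never satisfies the condition.
Matched pairs: 5; unmatched a rows kept: 5; unmatched b rows kept: 1.

(Carol, 28, GN, 3); (Nora, 72, GN, 3); (Tom, 81, GN, 3); (Tom, 121, NULL, NULL); (NULL, 152, GN, 3); (NULL, 286, GN, 3); (NULL, NULL, EZ, NULL); (NULL, NULL, JV, NULL); (NULL, NULL, UI, NULL); (NULL, NULL, NULL, NULL); (NULL, NULL, NULL, NULL)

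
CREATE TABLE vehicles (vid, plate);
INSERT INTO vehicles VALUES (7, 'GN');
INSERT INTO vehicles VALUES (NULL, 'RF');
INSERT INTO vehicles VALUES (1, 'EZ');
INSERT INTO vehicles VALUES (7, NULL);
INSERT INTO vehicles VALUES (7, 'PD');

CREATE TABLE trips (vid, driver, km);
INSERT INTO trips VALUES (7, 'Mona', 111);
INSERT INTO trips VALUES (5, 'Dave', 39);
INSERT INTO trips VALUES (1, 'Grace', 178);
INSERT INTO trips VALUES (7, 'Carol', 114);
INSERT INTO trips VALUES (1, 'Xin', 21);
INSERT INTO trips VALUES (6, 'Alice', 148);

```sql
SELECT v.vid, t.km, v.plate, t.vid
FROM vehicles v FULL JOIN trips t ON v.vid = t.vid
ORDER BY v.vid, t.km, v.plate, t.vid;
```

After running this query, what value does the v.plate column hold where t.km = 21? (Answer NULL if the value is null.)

EZ

FULL OUTER JOIN keeps every row from both sides; unmatched rows get NULL for the other side's columns.
Matching on v.vid = t.vid. A NULL in a compared column never satisfies the condition.
- v (vid=7) pairs with 2 row(s) of t.
- v (vid=NULL) has no partner → padded with NULL.
- v (vid=1) pairs with 2 row(s) of t.
- v (vid=7) pairs with 2 row(s) of t.
- v (vid=7) pairs with 2 row(s) of t.
- 2 row(s) from t found no v partner → padded with NULL.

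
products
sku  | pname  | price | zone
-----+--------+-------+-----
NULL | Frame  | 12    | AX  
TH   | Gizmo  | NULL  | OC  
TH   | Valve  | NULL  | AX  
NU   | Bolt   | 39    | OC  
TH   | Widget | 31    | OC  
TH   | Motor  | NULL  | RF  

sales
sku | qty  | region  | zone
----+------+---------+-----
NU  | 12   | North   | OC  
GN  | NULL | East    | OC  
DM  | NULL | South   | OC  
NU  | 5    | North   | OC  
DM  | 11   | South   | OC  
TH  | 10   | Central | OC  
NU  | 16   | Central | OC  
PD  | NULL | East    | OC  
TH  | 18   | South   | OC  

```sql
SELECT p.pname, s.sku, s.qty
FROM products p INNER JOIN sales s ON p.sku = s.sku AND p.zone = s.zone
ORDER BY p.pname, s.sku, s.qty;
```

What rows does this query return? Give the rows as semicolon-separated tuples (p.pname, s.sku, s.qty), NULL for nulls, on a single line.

INNER JOIN keeps only pairs where the ON condition holds.
Matching on p.sku = s.sku AND p.zone = s.zone. A NULL in a compared column never satisfies the condition.
Matched pairs: 7.

(Bolt, NU, 5); (Bolt, NU, 12); (Bolt, NU, 16); (Gizmo, TH, 10); (Gizmo, TH, 18); (Widget, TH, 10); (Widget, TH, 18)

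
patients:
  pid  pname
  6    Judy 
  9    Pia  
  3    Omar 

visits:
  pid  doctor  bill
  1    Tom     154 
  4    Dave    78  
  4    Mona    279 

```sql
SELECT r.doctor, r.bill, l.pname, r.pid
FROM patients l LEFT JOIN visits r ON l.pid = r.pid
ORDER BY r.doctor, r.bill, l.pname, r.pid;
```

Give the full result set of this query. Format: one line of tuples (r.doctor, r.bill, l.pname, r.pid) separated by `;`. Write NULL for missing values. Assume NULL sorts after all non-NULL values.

LEFT JOIN keeps every row from `patients`; unmatched rows get NULL for `visits`'s columns.
Matching on l.pid = r.pid.
- l (pid=6) has no partner → padded with NULL.
- l (pid=9) has no partner → padded with NULL.
- l (pid=3) has no partner → padded with NULL.
After projecting and ordering:
r.doctor | r.bill | l.pname | r.pid
NULL | NULL | Judy | NULL
NULL | NULL | Omar | NULL
NULL | NULL | Pia | NULL

(NULL, NULL, Judy, NULL); (NULL, NULL, Omar, NULL); (NULL, NULL, Pia, NULL)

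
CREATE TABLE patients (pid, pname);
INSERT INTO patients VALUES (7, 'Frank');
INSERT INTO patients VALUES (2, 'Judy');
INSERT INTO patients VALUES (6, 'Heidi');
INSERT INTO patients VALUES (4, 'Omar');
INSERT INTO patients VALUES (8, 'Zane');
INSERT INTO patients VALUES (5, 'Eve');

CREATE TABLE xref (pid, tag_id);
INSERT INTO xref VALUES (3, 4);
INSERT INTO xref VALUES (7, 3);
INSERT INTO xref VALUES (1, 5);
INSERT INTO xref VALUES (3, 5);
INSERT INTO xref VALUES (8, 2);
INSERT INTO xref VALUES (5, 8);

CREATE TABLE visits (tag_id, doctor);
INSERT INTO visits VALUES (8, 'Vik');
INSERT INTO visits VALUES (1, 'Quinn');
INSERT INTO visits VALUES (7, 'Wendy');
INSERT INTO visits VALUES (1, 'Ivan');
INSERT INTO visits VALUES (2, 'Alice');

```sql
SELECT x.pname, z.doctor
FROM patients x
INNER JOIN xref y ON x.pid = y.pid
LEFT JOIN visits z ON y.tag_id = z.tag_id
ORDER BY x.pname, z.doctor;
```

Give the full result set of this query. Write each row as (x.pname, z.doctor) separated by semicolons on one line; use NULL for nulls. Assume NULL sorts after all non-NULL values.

Evaluate left to right. First `patients x INNER JOIN xref y` on pid: 3 row(s).
Then LEFT JOIN `visits z` on tag_id: each of those 3 rows is kept; rows whose y.tag_id has no match in z get NULL for z's columns.

(Eve, Vik); (Frank, NULL); (Zane, Alice)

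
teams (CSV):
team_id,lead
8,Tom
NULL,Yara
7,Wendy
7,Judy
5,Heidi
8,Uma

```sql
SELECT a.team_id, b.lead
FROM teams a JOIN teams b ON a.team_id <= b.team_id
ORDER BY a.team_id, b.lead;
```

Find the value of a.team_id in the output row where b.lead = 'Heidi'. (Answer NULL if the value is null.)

5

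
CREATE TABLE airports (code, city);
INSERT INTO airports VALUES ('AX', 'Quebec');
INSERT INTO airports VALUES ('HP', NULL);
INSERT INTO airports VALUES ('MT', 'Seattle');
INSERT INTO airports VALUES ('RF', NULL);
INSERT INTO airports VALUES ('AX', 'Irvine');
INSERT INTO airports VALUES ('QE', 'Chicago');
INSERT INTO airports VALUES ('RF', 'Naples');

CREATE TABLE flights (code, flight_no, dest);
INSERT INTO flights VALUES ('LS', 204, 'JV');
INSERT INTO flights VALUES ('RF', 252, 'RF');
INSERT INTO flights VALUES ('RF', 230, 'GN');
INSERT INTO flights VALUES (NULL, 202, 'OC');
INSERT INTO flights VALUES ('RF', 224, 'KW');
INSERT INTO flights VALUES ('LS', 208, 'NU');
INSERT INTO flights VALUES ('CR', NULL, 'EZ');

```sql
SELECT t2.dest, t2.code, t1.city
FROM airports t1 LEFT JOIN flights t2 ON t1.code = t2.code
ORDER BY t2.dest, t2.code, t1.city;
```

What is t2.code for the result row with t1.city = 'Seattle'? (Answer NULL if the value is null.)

NULL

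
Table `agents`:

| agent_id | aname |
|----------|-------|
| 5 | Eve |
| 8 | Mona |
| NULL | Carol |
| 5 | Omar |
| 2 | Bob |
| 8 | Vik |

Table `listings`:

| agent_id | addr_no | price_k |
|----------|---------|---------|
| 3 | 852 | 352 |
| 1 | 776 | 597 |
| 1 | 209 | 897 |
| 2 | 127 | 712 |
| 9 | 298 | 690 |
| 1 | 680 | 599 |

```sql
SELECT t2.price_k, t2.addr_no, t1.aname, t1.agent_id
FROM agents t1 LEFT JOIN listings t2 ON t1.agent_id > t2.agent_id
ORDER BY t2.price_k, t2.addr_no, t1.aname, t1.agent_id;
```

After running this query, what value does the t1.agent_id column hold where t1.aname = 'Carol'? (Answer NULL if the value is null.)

NULL

LEFT JOIN keeps every row from `agents`; unmatched rows get NULL for `listings`'s columns.
Matching on t1.agent_id > t2.agent_id. A NULL in a compared column never satisfies the condition.
- t1[0] agent_id=5 → 5 match(es) in t2 → 5 row(s).
- t1[1] agent_id=8 → 5 match(es) in t2 → 5 row(s).
- t1[2] agent_id=NULL → no match; kept with NULLs on the t2 side.
- t1[3] agent_id=5 → 5 match(es) in t2 → 5 row(s).
- t1[4] agent_id=2 → 3 match(es) in t2 → 3 row(s).
- t1[5] agent_id=8 → 5 match(es) in t2 → 5 row(s).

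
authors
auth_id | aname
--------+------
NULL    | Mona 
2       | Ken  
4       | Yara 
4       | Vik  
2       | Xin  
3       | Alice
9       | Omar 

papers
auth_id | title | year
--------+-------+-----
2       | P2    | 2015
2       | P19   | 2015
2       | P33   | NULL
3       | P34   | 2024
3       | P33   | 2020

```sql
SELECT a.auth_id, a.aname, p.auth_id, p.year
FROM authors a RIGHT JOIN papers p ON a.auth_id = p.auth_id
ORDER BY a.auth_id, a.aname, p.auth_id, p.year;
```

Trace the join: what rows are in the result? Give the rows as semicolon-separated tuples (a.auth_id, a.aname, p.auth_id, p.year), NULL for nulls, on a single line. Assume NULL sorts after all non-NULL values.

(2, Ken, 2, 2015); (2, Ken, 2, 2015); (2, Ken, 2, NULL); (2, Xin, 2, 2015); (2, Xin, 2, 2015); (2, Xin, 2, NULL); (3, Alice, 3, 2020); (3, Alice, 3, 2024)

RIGHT JOIN keeps every row from `papers`; unmatched rows get NULL for `authors`'s columns.
Matching on a.auth_id = p.auth_id. A NULL in a compared column never satisfies the condition.
Matched pairs: 8; unmatched p rows kept: 0.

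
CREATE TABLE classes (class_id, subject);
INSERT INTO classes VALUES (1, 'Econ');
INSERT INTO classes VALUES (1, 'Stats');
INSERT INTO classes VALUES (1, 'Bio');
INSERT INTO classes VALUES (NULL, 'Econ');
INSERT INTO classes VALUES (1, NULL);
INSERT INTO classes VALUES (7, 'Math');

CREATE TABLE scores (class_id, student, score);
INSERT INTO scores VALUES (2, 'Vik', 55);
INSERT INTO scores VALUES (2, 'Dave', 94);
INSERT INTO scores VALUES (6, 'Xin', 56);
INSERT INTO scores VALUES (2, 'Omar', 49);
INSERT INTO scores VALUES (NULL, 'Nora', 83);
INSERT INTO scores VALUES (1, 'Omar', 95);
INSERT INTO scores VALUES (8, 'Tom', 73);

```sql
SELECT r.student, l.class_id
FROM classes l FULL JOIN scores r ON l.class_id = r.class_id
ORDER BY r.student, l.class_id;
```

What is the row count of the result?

FULL OUTER JOIN keeps every row from both sides; unmatched rows get NULL for the other side's columns.
Matching on l.class_id = r.class_id. A NULL in a compared column never satisfies the condition.
Matched pairs: 4; unmatched l rows kept: 2; unmatched r rows kept: 6.
Total: 4 matched + 8 padded = 12 rows.

12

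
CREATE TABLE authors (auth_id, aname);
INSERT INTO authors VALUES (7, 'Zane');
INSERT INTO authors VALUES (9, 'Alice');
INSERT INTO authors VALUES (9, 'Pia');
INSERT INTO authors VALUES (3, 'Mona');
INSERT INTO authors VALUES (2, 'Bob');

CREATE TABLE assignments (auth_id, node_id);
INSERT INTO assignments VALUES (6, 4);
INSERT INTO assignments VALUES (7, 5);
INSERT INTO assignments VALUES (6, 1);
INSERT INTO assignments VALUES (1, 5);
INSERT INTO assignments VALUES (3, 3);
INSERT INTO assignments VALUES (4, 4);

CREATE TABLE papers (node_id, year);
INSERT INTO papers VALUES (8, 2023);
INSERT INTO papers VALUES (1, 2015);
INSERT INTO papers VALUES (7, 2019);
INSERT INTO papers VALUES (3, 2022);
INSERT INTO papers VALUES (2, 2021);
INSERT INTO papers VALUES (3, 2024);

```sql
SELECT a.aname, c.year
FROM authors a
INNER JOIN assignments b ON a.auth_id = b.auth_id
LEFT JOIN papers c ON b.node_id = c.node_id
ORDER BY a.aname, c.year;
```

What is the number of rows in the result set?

Joins associate left-to-right: authors INNER JOIN assignments on auth_id gives 2 intermediate row(s).
Then LEFT JOIN `papers c` on node_id: each of those 2 rows is kept; rows whose b.node_id has no match in c get NULL for c's columns.
Result: 3 row(s).

3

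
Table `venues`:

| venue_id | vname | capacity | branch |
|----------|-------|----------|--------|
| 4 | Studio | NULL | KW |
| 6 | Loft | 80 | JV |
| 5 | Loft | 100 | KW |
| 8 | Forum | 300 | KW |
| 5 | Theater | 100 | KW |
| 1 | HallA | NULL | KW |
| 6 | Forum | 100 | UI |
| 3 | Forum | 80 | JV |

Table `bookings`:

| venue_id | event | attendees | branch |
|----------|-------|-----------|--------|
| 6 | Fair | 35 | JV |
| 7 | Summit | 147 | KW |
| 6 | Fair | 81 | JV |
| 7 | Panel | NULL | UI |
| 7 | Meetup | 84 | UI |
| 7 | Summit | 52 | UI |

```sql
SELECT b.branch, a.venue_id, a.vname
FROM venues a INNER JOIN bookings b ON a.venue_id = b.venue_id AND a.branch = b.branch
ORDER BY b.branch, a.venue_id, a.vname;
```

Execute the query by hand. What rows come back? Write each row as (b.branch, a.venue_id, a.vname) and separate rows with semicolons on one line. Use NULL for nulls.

INNER JOIN keeps only pairs where the ON condition holds.
Matching on a.venue_id = b.venue_id AND a.branch = b.branch.
Matched pairs: 2.

(JV, 6, Loft); (JV, 6, Loft)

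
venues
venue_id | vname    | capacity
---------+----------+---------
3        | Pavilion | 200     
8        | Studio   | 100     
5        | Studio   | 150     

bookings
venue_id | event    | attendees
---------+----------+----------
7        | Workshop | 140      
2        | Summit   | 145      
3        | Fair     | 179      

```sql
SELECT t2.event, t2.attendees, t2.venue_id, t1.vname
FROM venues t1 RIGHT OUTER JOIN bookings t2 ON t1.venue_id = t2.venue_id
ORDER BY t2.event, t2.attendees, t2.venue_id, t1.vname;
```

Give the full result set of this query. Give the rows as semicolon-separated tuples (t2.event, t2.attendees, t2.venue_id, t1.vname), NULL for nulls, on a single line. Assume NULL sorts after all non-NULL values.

RIGHT JOIN keeps every row from `bookings`; unmatched rows get NULL for `venues`'s columns.
Matching on t1.venue_id = t2.venue_id.
- t1 (venue_id=3) pairs with 1 row(s) of t2.
- t1 (venue_id=8) has no partner in t2.
- t1 (venue_id=5) has no partner in t2.
- 2 t2 row(s) had no t1 match → kept, t1 columns NULL.
After projecting and ordering:
t2.event | t2.attendees | t2.venue_id | t1.vname
Fair | 179 | 3 | Pavilion
Summit | 145 | 2 | NULL
Workshop | 140 | 7 | NULL

(Fair, 179, 3, Pavilion); (Summit, 145, 2, NULL); (Workshop, 140, 7, NULL)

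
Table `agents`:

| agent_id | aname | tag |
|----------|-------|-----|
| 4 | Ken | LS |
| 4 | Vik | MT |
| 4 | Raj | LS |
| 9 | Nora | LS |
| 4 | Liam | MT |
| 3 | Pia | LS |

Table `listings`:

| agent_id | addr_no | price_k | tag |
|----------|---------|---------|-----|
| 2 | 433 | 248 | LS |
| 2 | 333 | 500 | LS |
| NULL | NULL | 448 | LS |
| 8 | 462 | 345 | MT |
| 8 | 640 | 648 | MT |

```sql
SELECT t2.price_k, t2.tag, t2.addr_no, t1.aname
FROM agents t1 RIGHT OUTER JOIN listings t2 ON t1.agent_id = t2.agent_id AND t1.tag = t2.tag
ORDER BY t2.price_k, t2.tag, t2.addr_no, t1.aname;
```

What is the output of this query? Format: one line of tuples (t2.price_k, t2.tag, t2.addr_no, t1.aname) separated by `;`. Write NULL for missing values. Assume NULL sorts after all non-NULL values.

(248, LS, 433, NULL); (345, MT, 462, NULL); (448, LS, NULL, NULL); (500, LS, 333, NULL); (648, MT, 640, NULL)

RIGHT JOIN keeps every row from `listings`; unmatched rows get NULL for `agents`'s columns.
Matching on t1.agent_id = t2.agent_id AND t1.tag = t2.tag. A NULL in a compared column never satisfies the condition.
Matched pairs: 0; unmatched t2 rows kept: 5.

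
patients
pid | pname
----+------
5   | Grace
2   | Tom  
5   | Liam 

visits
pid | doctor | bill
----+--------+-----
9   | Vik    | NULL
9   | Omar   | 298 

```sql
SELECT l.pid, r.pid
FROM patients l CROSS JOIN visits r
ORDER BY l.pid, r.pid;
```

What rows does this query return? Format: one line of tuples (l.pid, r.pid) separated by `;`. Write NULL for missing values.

(2, 9); (2, 9); (5, 9); (5, 9); (5, 9); (5, 9)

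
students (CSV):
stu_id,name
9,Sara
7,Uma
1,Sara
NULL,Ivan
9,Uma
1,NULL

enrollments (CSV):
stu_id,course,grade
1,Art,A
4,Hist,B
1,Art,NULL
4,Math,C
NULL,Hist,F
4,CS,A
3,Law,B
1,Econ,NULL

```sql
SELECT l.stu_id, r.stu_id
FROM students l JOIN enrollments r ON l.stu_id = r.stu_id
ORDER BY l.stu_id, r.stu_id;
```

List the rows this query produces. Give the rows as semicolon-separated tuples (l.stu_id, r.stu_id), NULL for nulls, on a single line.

INNER JOIN keeps only pairs where the ON condition holds.
Matching on l.stu_id = r.stu_id. A NULL in a compared column never satisfies the condition.
- stu_id=9: no matching r row, dropped.
- stu_id=7: no matching r row, dropped.
- stu_id=1: 3 matching r row(s), so 3 row(s) emitted.
- stu_id=NULL: no matching r row, dropped.
- stu_id=9: no matching r row, dropped.
- stu_id=1: 3 matching r row(s), so 3 row(s) emitted.
After projecting and ordering:
l.stu_id | r.stu_id
1 | 1
1 | 1
1 | 1
1 | 1
1 | 1
1 | 1

(1, 1); (1, 1); (1, 1); (1, 1); (1, 1); (1, 1)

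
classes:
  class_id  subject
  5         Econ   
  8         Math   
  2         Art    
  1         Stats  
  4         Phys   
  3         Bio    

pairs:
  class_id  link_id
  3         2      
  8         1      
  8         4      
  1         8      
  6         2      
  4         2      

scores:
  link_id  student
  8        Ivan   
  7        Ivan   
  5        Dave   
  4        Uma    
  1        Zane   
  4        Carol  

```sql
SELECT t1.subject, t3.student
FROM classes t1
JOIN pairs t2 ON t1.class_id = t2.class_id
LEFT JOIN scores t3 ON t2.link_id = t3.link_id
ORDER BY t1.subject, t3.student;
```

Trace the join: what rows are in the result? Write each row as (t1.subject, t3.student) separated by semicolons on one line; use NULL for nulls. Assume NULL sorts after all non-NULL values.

(Bio, NULL); (Math, Carol); (Math, Uma); (Math, Zane); (Phys, NULL); (Stats, Ivan)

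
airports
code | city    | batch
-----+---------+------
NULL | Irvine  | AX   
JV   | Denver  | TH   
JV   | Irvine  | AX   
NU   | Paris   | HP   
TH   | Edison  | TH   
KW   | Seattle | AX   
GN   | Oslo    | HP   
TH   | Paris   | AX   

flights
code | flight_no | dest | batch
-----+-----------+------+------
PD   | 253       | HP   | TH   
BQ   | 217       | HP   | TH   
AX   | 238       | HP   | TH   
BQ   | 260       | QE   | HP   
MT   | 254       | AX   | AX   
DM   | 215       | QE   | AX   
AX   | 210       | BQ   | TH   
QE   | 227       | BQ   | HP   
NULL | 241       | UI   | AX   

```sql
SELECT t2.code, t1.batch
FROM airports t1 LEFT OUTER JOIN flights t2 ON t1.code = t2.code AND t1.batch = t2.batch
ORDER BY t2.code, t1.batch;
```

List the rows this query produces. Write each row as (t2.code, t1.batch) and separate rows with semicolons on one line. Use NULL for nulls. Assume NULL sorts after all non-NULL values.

LEFT JOIN keeps every row from `airports`; unmatched rows get NULL for `flights`'s columns.
Matching on t1.code = t2.code AND t1.batch = t2.batch. A NULL in a compared column never satisfies the condition.
Matched pairs: 0; unmatched t1 rows kept: 8.

(NULL, AX); (NULL, AX); (NULL, AX); (NULL, AX); (NULL, HP); (NULL, HP); (NULL, TH); (NULL, TH)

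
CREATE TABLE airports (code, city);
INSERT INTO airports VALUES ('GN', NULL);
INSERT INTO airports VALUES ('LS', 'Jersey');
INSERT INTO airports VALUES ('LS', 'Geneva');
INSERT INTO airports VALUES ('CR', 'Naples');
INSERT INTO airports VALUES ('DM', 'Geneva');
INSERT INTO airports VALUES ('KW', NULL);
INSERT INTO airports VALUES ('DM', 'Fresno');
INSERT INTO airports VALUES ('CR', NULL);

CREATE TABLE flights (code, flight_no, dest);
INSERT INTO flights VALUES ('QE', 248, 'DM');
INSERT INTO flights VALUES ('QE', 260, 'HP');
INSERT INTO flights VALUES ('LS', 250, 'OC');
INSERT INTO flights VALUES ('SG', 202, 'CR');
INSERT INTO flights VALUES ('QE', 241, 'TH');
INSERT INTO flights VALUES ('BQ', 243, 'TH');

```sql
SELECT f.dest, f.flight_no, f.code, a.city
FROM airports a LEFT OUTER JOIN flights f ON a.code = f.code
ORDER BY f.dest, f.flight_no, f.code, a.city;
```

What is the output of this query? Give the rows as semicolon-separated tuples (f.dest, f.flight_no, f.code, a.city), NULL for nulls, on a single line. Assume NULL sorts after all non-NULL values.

(OC, 250, LS, Geneva); (OC, 250, LS, Jersey); (NULL, NULL, NULL, Fresno); (NULL, NULL, NULL, Geneva); (NULL, NULL, NULL, Naples); (NULL, NULL, NULL, NULL); (NULL, NULL, NULL, NULL); (NULL, NULL, NULL, NULL)

LEFT JOIN keeps every row from `airports`; unmatched rows get NULL for `flights`'s columns.
Matching on a.code = f.code.
- a row (code=GN): no match → kept, f columns NULL.
- a row (code=LS): matches 1 f row(s) → 1 output row(s).
- a row (code=LS): matches 1 f row(s) → 1 output row(s).
- a row (code=CR): no match → kept, f columns NULL.
- a row (code=DM): no match → kept, f columns NULL.
- a row (code=KW): no match → kept, f columns NULL.
- a row (code=DM): no match → kept, f columns NULL.
- a row (code=CR): no match → kept, f columns NULL.
After projecting and ordering:
f.dest | f.flight_no | f.code | a.city
OC | 250 | LS | Geneva
OC | 250 | LS | Jersey
NULL | NULL | NULL | Fresno
NULL | NULL | NULL | Geneva
NULL | NULL | NULL | Naples
NULL | NULL | NULL | NULL
NULL | NULL | NULL | NULL
NULL | NULL | NULL | NULL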